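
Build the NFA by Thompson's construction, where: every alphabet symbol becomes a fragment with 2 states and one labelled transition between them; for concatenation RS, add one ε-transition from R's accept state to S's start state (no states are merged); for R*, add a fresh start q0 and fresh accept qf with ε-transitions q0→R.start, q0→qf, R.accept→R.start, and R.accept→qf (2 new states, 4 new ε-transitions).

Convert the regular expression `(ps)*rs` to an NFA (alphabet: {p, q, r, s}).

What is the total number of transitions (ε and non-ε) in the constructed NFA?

11

Bottom-up over the parse tree:
Each of the 4 symbol leaves contributes 1 transition (1 symbol, 0 ε).
  ps → 3 transitions (2 symbol, 1 ε)
  (ps)* → 7 transitions (2 symbol, 5 ε)
  (ps)*rs → 11 transitions (4 symbol, 7 ε)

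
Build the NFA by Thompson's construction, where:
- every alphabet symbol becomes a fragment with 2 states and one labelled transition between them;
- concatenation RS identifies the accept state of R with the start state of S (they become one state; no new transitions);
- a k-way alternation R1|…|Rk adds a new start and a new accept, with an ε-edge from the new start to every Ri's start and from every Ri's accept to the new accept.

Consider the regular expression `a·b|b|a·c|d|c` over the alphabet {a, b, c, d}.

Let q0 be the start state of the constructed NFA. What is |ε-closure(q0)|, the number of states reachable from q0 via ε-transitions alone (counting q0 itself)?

Let C(F) = |ε-closure(F.start)| within fragment F, and note whether F accepts ε. Symbol fragments have C = 1 and do not accept ε. Then:
  a·b — same as the first factor's closure: C = 1
  a·c — same as the first factor's closure: C = 1
  a·b|b|a·c|d|c — C = 1 + 1 + 1 + 1 + 1 + 1 = 6 (the new accept is not ε-reachable since no branch accepts ε)

6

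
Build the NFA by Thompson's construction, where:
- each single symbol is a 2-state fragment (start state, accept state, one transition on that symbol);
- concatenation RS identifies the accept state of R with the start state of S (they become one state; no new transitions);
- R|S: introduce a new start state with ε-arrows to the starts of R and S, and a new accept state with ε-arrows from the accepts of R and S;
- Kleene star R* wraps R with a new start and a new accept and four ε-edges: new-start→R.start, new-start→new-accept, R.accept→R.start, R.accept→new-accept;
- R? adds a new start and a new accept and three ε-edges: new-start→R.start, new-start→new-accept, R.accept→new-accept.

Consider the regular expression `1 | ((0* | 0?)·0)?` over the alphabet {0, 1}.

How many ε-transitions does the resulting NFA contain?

18

Recursing over subexpressions:
Each of the 4 symbol leaves contributes 0 ε-transitions.
  0* = 4 ε-transitions
  0? = 3 ε-transitions
  0* | 0? = 11 ε-transitions
  (0* | 0?)·0 = 11 ε-transitions
  ((0* | 0?)·0)? = 14 ε-transitions
  1 | ((0* | 0?)·0)? = 18 ε-transitions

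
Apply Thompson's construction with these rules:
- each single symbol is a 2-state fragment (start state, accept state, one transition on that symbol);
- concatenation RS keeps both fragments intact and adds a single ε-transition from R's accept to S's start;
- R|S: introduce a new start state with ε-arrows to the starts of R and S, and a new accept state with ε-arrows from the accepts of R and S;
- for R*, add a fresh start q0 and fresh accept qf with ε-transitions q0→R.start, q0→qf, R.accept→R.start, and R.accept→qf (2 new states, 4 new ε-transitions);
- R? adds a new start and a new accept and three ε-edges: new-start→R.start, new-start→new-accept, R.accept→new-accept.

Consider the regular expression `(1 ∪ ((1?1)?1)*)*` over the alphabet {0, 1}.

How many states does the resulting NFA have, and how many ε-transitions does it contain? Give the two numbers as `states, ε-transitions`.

Bottom-up over the parse tree:
Each of the 4 symbol leaves contributes 2 states and 0 ε-transitions.
  1? = 4 states, 3 ε-transitions
  1?1 = 6 states, 4 ε-transitions
  (1?1)? = 8 states, 7 ε-transitions
  (1?1)?1 = 10 states, 8 ε-transitions
  ((1?1)?1)* = 12 states, 12 ε-transitions
  1 ∪ ((1?1)?1)* = 16 states, 16 ε-transitions
  (1 ∪ ((1?1)?1)*)* = 18 states, 20 ε-transitions

18, 20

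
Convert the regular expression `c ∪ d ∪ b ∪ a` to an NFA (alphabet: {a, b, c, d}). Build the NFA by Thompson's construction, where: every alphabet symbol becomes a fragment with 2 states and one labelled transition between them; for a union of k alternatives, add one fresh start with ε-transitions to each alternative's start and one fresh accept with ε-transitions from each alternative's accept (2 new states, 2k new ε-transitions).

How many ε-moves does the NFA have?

8

Bottom-up over the parse tree:
Each of the 4 symbol leaves contributes 0 ε-transitions.
  c ∪ d ∪ b ∪ a : 8 ε-transitions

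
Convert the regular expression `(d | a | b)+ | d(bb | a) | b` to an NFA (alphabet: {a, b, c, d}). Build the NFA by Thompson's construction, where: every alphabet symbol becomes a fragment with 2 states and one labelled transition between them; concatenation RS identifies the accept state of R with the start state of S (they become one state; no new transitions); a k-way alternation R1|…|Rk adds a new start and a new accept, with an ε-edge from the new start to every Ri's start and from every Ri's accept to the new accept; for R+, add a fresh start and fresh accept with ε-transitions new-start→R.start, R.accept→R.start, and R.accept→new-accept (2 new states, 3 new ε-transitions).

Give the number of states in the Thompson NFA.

22

Building bottom-up:
Each of the 8 symbol leaves contributes a 2-state fragment.
  d | a | b → 8 states
  (d | a | b)+ → 10 states
  bb → 3 states
  bb | a → 7 states
  d(bb | a) → 8 states
  (d | a | b)+ | d(bb | a) | b → 22 states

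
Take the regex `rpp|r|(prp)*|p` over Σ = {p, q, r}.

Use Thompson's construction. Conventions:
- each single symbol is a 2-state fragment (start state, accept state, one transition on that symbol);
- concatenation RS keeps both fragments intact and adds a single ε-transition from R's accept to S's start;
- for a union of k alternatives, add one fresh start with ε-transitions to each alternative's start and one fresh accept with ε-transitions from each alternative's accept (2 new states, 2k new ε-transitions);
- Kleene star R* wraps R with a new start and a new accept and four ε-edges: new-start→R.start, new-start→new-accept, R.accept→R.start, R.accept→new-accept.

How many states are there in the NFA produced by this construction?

Bottom-up over the parse tree:
Each of the 8 symbol leaves contributes a 2-state fragment.
  rpp — 6 states
  prp — 6 states
  (prp)* — 8 states
  rpp|r|(prp)*|p — 20 states

20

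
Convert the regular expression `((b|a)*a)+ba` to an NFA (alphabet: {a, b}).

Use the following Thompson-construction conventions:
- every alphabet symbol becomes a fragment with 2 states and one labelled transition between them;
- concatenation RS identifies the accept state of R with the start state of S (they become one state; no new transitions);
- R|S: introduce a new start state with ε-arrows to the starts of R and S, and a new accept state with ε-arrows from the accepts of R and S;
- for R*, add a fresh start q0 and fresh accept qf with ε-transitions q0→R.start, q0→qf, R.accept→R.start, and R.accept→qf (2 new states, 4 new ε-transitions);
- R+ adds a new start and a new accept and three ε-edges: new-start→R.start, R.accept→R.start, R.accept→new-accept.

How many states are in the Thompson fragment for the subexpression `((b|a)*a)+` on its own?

Fragment for `((b|a)*a)+`:
Each of the 3 symbol leaves contributes a 2-state fragment.
  b|a = 6 states
  (b|a)* = 8 states
  (b|a)*a = 9 states
  ((b|a)*a)+ = 11 states

11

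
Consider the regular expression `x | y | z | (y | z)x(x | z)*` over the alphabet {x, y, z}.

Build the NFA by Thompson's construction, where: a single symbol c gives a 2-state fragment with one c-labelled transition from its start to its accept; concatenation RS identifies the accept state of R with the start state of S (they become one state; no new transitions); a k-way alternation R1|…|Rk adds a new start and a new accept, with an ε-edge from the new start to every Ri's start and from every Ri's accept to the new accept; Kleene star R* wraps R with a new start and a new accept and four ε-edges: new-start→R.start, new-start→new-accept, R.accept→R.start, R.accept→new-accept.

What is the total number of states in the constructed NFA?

Building bottom-up:
Each of the 8 symbol leaves contributes a 2-state fragment.
  y | z — 6 states
  x | z — 6 states
  (x | z)* — 8 states
  (y | z)x(x | z)* — 14 states
  x | y | z | (y | z)x(x | z)* — 22 states

22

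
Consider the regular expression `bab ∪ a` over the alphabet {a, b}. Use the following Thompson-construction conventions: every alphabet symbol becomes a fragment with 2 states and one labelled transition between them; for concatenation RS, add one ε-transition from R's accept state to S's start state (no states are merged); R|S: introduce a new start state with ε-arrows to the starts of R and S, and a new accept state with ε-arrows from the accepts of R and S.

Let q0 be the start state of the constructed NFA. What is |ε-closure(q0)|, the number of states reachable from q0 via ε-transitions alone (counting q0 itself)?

3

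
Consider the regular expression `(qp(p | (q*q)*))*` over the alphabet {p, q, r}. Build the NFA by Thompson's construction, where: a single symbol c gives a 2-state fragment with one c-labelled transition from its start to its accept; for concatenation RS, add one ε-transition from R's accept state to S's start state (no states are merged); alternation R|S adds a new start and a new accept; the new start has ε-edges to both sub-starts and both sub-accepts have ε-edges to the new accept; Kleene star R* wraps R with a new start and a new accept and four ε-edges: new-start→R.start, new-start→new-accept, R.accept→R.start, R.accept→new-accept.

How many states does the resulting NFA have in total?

Bottom-up over the parse tree:
Each of the 5 symbol leaves contributes a 2-state fragment.
  q* : 4 states
  q*q : 6 states
  (q*q)* : 8 states
  p | (q*q)* : 12 states
  qp(p | (q*q)*) : 16 states
  (qp(p | (q*q)*))* : 18 states

18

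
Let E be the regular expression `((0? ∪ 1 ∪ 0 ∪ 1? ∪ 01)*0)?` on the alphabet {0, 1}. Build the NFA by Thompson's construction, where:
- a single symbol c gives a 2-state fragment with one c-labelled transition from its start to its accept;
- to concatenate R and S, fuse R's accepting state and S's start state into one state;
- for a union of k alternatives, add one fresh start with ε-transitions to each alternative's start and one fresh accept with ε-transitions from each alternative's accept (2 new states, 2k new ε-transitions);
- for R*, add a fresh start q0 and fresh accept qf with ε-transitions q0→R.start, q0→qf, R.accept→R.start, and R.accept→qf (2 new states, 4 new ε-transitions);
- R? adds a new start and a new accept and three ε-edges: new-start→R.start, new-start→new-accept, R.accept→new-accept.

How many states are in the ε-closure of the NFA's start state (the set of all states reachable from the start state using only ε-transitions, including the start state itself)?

15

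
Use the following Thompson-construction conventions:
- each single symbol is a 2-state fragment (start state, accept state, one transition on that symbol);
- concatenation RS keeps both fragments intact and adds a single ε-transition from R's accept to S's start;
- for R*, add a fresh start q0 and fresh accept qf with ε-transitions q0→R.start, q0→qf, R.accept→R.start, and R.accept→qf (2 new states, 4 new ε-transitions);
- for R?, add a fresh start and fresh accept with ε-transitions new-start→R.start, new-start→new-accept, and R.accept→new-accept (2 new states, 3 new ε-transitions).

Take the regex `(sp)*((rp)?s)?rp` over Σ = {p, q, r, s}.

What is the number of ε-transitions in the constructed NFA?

Per subexpression:
Each of the 7 symbol leaves contributes 0 ε-transitions.
  sp → 1 ε-transition
  (sp)* → 5 ε-transitions
  rp → 1 ε-transition
  (rp)? → 4 ε-transitions
  (rp)?s → 5 ε-transitions
  ((rp)?s)? → 8 ε-transitions
  (sp)*((rp)?s)?rp → 16 ε-transitions

16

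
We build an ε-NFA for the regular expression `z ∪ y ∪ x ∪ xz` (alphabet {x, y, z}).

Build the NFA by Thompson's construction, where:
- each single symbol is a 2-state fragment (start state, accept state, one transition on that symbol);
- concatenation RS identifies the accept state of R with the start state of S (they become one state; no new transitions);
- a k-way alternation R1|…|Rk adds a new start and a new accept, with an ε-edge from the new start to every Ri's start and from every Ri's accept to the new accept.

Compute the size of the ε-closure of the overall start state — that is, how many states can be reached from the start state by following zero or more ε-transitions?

Let C(F) = |ε-closure(F.start)| within fragment F, and note whether F accepts ε. Symbol fragments have C = 1 and do not accept ε. Then:
  xz : same as the first factor's closure: C = 1
  z ∪ y ∪ x ∪ xz : C = 1 + 1 + 1 + 1 + 1 = 5 (the new accept is not ε-reachable since no branch accepts ε)

5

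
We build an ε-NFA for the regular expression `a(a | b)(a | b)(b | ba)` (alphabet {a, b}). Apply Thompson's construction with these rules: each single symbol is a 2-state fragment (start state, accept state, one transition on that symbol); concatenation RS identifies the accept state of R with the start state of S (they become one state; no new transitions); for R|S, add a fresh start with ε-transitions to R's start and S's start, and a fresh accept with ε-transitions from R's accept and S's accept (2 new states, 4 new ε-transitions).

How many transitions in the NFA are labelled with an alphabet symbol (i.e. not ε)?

8

Bottom-up over the parse tree:
Each of the 8 symbol leaves contributes exactly 1 symbol transition.
  a | b → 2 symbol transitions
  a | b → 2 symbol transitions
  ba → 2 symbol transitions
  b | ba → 3 symbol transitions
  a(a | b)(a | b)(b | ba) → 8 symbol transitions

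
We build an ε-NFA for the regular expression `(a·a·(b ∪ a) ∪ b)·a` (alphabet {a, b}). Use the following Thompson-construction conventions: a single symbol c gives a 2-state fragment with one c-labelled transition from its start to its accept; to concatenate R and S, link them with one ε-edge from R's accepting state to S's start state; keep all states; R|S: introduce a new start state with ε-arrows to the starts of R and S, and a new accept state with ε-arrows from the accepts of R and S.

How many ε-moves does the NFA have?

Building bottom-up:
Each of the 6 symbol leaves contributes 0 ε-transitions.
  b ∪ a = 4 ε-transitions
  a·a·(b ∪ a) = 6 ε-transitions
  a·a·(b ∪ a) ∪ b = 10 ε-transitions
  (a·a·(b ∪ a) ∪ b)·a = 11 ε-transitions

11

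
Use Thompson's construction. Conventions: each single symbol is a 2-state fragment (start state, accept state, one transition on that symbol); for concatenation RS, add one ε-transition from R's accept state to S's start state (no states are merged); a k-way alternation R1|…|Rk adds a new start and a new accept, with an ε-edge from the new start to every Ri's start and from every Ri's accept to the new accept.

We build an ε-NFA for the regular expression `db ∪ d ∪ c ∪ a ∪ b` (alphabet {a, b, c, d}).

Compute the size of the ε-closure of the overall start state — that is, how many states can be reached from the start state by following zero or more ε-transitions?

Let C(F) = |ε-closure(F.start)| within fragment F, and note whether F accepts ε. Symbol fragments have C = 1 and do not accept ε. Then:
  db : same as the first factor's closure: C = 1
  db ∪ d ∪ c ∪ a ∪ b : C = 1 + 1 + 1 + 1 + 1 + 1 = 6 (the new accept is not ε-reachable since no branch accepts ε)

6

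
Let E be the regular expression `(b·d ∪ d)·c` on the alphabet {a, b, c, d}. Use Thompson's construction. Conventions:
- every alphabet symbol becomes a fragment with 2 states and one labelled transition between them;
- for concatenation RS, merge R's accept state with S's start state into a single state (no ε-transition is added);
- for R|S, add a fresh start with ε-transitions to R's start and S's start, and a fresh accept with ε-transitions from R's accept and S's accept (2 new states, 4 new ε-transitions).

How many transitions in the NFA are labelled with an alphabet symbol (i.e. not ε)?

4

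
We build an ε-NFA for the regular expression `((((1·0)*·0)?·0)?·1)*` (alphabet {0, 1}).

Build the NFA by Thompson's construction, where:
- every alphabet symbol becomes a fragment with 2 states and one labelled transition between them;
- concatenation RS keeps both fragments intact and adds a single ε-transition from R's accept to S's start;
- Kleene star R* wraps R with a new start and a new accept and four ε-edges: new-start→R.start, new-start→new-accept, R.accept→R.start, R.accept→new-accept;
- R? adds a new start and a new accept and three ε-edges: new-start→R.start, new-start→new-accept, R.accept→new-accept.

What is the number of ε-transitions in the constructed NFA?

18

Recursing over subexpressions:
Each of the 5 symbol leaves contributes 0 ε-transitions.
  1·0 = 1 ε-transition
  (1·0)* = 5 ε-transitions
  (1·0)*·0 = 6 ε-transitions
  ((1·0)*·0)? = 9 ε-transitions
  ((1·0)*·0)?·0 = 10 ε-transitions
  (((1·0)*·0)?·0)? = 13 ε-transitions
  (((1·0)*·0)?·0)?·1 = 14 ε-transitions
  ((((1·0)*·0)?·0)?·1)* = 18 ε-transitions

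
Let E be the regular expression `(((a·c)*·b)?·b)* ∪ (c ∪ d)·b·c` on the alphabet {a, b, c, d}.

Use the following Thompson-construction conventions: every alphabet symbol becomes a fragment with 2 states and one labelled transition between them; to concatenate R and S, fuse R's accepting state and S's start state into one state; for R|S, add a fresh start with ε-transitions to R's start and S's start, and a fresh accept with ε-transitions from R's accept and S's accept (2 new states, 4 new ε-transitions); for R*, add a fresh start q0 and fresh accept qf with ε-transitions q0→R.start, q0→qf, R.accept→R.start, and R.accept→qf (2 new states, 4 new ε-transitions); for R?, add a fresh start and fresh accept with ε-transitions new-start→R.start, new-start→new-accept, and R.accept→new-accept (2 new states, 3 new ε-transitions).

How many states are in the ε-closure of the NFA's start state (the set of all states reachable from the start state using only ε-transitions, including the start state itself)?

Work bottom-up. For each fragment F, track |ε-closure(F.start)| and whether F's accept lies in that closure (i.e. whether F accepts ε). A single-symbol fragment has closure size 1 and does not accept ε.
  a·c — same as the first factor's closure: |ε-closure| = 1
  (a·c)* — new start has ε-edges to the inner start and to the new accept, so |ε-closure| = 2 + 1 = 3
  (a·c)*·b — |ε-closure| = 3 + (1−1) = 3 (closure spills across the concat boundary because the left factor accepts ε)
  ((a·c)*·b)? — |ε-closure| = 1 (new start) + 3 (body) + 1 (new accept, via ε) = 5
  ((a·c)*·b)?·b — |ε-closure| = 5 + (1−1) = 5 (closure spills across the concat boundary because the left factor accepts ε)
  (((a·c)*·b)?·b)* — the star's fresh start ε-reaches both the body's start and the fresh accept: |ε-closure| = 2 + 5 = 7
  c ∪ d — |ε-closure| = 1 + 1 + 1 = 3 (the new accept is not ε-reachable since no branch accepts ε)
  (c ∪ d)·b·c — same as the first factor's closure: |ε-closure| = 3
  (((a·c)*·b)?·b)* ∪ (c ∪ d)·b·c — new start ε-reaches every alternative's start; at least one alternative accepts ε, so the union's new accept is reached too: |ε-closure| = 1 + 7 + 3 + 1 = 12

12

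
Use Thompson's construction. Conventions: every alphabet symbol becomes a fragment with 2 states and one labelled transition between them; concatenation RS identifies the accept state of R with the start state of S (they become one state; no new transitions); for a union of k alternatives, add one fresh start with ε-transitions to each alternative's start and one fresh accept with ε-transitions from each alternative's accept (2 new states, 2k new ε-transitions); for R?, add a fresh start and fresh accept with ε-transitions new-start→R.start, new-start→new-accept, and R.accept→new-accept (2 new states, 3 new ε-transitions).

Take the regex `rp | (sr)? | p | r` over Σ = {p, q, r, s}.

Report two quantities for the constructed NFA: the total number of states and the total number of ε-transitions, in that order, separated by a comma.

14, 11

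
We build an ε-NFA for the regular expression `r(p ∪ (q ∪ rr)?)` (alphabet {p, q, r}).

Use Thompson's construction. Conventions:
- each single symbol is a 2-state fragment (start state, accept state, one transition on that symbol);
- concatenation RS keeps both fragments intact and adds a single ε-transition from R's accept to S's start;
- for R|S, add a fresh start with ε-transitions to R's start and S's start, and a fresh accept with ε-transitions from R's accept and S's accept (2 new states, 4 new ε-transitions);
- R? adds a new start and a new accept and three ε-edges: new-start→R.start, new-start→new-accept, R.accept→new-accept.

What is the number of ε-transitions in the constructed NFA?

13

By structural recursion:
Each of the 5 symbol leaves contributes 0 ε-transitions.
  rr = 1 ε-transition
  q ∪ rr = 5 ε-transitions
  (q ∪ rr)? = 8 ε-transitions
  p ∪ (q ∪ rr)? = 12 ε-transitions
  r(p ∪ (q ∪ rr)?) = 13 ε-transitions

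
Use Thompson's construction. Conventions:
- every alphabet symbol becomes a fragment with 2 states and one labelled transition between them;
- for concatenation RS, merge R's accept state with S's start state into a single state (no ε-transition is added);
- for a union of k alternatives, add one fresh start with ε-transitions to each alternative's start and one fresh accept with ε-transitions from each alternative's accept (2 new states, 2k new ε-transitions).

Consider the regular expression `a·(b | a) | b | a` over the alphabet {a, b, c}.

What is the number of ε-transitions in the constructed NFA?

10

Recursing over subexpressions:
Each of the 5 symbol leaves contributes 0 ε-transitions.
  b | a : 4 ε-transitions
  a·(b | a) : 4 ε-transitions
  a·(b | a) | b | a : 10 ε-transitions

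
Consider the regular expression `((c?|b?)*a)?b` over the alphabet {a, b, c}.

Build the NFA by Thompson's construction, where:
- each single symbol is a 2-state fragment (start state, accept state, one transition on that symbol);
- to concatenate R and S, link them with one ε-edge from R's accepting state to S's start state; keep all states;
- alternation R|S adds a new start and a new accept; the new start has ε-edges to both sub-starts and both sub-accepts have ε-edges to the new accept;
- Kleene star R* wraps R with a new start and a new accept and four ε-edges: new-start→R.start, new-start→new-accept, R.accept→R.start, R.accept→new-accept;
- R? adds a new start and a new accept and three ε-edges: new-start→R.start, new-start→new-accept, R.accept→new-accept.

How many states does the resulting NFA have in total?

18

By structural recursion:
Each of the 4 symbol leaves contributes a 2-state fragment.
  c? — 4 states
  b? — 4 states
  c?|b? — 10 states
  (c?|b?)* — 12 states
  (c?|b?)*a — 14 states
  ((c?|b?)*a)? — 16 states
  ((c?|b?)*a)?b — 18 states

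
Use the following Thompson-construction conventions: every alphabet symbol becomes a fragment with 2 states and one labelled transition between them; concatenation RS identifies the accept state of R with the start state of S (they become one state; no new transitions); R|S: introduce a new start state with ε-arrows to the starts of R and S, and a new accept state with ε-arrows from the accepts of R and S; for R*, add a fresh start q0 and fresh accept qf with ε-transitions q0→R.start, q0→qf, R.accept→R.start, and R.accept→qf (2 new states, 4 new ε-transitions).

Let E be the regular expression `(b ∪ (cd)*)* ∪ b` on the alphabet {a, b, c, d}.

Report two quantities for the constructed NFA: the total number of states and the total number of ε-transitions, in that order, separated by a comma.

Building bottom-up:
Each of the 4 symbol leaves contributes 2 states and 0 ε-transitions.
  cd : 3 states, 0 ε-transitions
  (cd)* : 5 states, 4 ε-transitions
  b ∪ (cd)* : 9 states, 8 ε-transitions
  (b ∪ (cd)*)* : 11 states, 12 ε-transitions
  (b ∪ (cd)*)* ∪ b : 15 states, 16 ε-transitions

15, 16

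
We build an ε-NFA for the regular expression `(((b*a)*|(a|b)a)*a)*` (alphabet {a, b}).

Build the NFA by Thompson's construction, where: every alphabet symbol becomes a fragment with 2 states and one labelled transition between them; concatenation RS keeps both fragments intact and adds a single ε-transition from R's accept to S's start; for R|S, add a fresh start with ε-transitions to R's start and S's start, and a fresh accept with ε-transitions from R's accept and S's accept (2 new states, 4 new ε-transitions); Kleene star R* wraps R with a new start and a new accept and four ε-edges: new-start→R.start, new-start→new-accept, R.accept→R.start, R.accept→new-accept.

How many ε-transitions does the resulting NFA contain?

27

Building bottom-up:
Each of the 6 symbol leaves contributes 0 ε-transitions.
  b* = 4 ε-transitions
  b*a = 5 ε-transitions
  (b*a)* = 9 ε-transitions
  a|b = 4 ε-transitions
  (a|b)a = 5 ε-transitions
  (b*a)*|(a|b)a = 18 ε-transitions
  ((b*a)*|(a|b)a)* = 22 ε-transitions
  ((b*a)*|(a|b)a)*a = 23 ε-transitions
  (((b*a)*|(a|b)a)*a)* = 27 ε-transitions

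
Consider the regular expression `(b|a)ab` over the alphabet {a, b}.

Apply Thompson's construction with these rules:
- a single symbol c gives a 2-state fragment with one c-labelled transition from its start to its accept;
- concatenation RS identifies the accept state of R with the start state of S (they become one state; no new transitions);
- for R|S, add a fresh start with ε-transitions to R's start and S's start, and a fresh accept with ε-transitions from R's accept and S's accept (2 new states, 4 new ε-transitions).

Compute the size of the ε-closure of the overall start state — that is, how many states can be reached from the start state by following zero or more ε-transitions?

Compute the ε-closure size of each fragment's start state recursively; a symbol fragment's start has no outgoing ε-edge, so its closure is just itself (size 1).
  b|a : new start ε-reaches every alternative's start; none of them accept ε, so the new accept is not reached: |ε-closure| = 1 + 1 + 1 = 3
  (b|a)ab : |ε-closure| equals the left operand's closure size = 3 (its accept is not ε-reachable, so the closure stops there)

3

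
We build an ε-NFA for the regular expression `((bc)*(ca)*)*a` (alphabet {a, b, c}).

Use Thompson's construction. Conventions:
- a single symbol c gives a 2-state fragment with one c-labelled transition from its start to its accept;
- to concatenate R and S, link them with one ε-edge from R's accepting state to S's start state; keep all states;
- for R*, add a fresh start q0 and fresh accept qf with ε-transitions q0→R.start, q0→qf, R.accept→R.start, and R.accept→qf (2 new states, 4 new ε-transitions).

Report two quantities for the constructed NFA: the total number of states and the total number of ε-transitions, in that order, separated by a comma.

By structural recursion:
Each of the 5 symbol leaves contributes 2 states and 0 ε-transitions.
  bc = 4 states, 1 ε-transition
  (bc)* = 6 states, 5 ε-transitions
  ca = 4 states, 1 ε-transition
  (ca)* = 6 states, 5 ε-transitions
  (bc)*(ca)* = 12 states, 11 ε-transitions
  ((bc)*(ca)*)* = 14 states, 15 ε-transitions
  ((bc)*(ca)*)*a = 16 states, 16 ε-transitions

16, 16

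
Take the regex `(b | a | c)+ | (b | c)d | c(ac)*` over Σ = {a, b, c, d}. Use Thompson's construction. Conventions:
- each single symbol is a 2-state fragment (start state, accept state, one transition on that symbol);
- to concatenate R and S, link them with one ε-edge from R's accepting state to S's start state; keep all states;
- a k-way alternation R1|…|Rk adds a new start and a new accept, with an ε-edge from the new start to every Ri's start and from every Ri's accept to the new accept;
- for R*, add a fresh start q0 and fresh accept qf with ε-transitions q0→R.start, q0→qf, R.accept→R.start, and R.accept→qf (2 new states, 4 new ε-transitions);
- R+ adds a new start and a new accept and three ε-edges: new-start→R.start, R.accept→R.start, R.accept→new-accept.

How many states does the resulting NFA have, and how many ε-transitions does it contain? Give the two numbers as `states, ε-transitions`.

Building bottom-up:
Each of the 9 symbol leaves contributes 2 states and 0 ε-transitions.
  b | a | c = 8 states, 6 ε-transitions
  (b | a | c)+ = 10 states, 9 ε-transitions
  b | c = 6 states, 4 ε-transitions
  (b | c)d = 8 states, 5 ε-transitions
  ac = 4 states, 1 ε-transition
  (ac)* = 6 states, 5 ε-transitions
  c(ac)* = 8 states, 6 ε-transitions
  (b | a | c)+ | (b | c)d | c(ac)* = 28 states, 26 ε-transitions

28, 26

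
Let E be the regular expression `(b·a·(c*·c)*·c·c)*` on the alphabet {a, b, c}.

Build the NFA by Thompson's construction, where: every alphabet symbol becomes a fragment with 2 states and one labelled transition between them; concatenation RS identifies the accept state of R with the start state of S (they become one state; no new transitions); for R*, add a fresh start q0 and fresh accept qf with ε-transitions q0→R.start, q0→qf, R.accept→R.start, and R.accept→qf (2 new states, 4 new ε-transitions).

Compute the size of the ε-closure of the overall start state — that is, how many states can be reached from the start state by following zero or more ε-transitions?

3

Let C(F) = |ε-closure(F.start)| within fragment F, and note whether F accepts ε. Symbol fragments have C = 1 and do not accept ε. Then:
  c* → |closure| = 1 (new start) + 1 (body) + 1 (new accept) = 3
  c*·c → |closure| = 3 + (1−1) = 3 (closure spills across the concat boundary because the left factor accepts ε)
  (c*·c)* → |closure| = 1 (new start) + 3 (body) + 1 (new accept) = 5
  b·a·(c*·c)*·c·c → same as the first factor's closure: |closure| = 1
  (b·a·(c*·c)*·c·c)* → new start has ε-edges to the inner start and to the new accept, so |closure| = 2 + 1 = 3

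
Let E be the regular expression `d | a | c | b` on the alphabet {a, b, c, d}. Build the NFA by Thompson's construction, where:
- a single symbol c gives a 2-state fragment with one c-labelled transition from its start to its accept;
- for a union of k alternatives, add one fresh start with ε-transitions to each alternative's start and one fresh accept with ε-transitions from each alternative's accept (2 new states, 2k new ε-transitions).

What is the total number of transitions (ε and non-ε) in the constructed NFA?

12

Per subexpression:
Each of the 4 symbol leaves contributes 1 transition (1 symbol, 0 ε).
  d | a | c | b — 12 transitions (4 symbol, 8 ε)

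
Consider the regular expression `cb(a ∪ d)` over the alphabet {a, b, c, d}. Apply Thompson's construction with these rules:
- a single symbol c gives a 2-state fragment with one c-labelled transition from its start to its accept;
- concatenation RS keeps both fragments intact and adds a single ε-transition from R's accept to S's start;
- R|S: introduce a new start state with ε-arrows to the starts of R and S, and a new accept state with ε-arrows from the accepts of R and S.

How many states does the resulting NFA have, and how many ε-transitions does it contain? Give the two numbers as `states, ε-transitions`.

10, 6

By structural recursion:
Each of the 4 symbol leaves contributes 2 states and 0 ε-transitions.
  a ∪ d → 6 states, 4 ε-transitions
  cb(a ∪ d) → 10 states, 6 ε-transitions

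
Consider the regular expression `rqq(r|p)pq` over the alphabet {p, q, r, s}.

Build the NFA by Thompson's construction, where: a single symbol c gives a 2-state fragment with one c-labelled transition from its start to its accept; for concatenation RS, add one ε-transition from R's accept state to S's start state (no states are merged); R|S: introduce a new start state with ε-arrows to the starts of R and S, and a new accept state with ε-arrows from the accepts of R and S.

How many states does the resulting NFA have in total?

16

Per subexpression:
Each of the 7 symbol leaves contributes a 2-state fragment.
  r|p = 6 states
  rqq(r|p)pq = 16 states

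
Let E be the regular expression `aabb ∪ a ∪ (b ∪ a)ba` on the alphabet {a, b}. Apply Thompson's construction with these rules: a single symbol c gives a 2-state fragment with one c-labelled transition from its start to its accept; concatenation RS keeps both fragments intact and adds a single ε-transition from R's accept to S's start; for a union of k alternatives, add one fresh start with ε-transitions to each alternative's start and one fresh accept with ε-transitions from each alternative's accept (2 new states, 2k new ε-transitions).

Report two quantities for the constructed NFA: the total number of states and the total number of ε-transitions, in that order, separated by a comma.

22, 15

Bottom-up over the parse tree:
Each of the 9 symbol leaves contributes 2 states and 0 ε-transitions.
  aabb = 8 states, 3 ε-transitions
  b ∪ a = 6 states, 4 ε-transitions
  (b ∪ a)ba = 10 states, 6 ε-transitions
  aabb ∪ a ∪ (b ∪ a)ba = 22 states, 15 ε-transitions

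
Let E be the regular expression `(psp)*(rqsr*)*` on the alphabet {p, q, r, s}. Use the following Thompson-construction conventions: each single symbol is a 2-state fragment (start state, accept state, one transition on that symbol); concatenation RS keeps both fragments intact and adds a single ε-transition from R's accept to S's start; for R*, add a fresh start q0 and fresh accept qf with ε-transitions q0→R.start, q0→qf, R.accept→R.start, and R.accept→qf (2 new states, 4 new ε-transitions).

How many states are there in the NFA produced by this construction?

Per subexpression:
Each of the 7 symbol leaves contributes a 2-state fragment.
  psp : 6 states
  (psp)* : 8 states
  r* : 4 states
  rqsr* : 10 states
  (rqsr*)* : 12 states
  (psp)*(rqsr*)* : 20 states

20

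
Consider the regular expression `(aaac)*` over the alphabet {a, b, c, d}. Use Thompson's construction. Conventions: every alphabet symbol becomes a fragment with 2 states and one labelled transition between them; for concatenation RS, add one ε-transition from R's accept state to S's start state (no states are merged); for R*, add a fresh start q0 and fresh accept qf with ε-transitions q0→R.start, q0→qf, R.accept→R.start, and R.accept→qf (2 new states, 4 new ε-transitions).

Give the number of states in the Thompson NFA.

Building bottom-up:
Each of the 4 symbol leaves contributes a 2-state fragment.
  aaac — 8 states
  (aaac)* — 10 states

10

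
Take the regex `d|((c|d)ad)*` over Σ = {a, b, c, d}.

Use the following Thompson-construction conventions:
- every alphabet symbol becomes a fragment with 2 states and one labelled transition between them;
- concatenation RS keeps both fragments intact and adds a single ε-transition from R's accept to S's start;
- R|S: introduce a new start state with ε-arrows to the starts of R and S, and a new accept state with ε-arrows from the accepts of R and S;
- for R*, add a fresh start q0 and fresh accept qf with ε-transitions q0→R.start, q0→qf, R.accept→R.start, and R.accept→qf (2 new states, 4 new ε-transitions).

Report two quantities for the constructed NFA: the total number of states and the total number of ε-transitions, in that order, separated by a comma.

16, 14

Per subexpression:
Each of the 5 symbol leaves contributes 2 states and 0 ε-transitions.
  c|d — 6 states, 4 ε-transitions
  (c|d)ad — 10 states, 6 ε-transitions
  ((c|d)ad)* — 12 states, 10 ε-transitions
  d|((c|d)ad)* — 16 states, 14 ε-transitions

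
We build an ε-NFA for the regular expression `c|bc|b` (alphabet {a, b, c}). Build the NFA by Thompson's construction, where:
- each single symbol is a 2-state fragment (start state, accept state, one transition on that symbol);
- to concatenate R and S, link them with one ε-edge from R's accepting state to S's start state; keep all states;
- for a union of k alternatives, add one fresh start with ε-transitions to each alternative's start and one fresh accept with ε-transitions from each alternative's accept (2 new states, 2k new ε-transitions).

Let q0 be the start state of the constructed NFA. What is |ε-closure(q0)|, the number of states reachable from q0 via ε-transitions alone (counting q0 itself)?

4

Let C(F) = |ε-closure(F.start)| within fragment F, and note whether F accepts ε. Symbol fragments have C = 1 and do not accept ε. Then:
  bc : C equals the left operand's closure size = 1 (its accept is not ε-reachable, so the closure stops there)
  c|bc|b : C = 1 + 1 + 1 + 1 = 4 (the new accept is not ε-reachable since no branch accepts ε)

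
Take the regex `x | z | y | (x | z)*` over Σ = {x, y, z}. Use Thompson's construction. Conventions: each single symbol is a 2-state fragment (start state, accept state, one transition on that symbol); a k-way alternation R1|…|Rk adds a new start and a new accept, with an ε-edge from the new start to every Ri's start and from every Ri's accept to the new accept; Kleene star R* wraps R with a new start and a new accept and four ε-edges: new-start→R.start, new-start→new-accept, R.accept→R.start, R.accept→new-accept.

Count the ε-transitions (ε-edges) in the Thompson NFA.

16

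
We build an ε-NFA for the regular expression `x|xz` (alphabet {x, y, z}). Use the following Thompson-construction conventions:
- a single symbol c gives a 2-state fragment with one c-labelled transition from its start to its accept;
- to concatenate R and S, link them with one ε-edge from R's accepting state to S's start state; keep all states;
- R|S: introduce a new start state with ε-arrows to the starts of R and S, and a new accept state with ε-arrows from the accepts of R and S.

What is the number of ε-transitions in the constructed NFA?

Bottom-up over the parse tree:
Each of the 3 symbol leaves contributes 0 ε-transitions.
  xz = 1 ε-transition
  x|xz = 5 ε-transitions

5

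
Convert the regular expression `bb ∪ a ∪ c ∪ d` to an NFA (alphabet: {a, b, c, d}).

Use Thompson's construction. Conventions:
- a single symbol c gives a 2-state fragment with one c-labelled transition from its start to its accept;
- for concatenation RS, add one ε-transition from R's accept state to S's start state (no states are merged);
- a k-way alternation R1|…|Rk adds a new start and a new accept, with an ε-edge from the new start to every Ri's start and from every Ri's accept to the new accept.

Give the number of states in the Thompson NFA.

12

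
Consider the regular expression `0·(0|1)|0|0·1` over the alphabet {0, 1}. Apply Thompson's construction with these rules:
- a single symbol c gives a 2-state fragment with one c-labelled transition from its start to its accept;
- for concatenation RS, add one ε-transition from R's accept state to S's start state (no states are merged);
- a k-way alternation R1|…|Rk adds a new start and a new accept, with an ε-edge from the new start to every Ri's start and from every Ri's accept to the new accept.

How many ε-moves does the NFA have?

Building bottom-up:
Each of the 6 symbol leaves contributes 0 ε-transitions.
  0|1 → 4 ε-transitions
  0·(0|1) → 5 ε-transitions
  0·1 → 1 ε-transition
  0·(0|1)|0|0·1 → 12 ε-transitions

12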